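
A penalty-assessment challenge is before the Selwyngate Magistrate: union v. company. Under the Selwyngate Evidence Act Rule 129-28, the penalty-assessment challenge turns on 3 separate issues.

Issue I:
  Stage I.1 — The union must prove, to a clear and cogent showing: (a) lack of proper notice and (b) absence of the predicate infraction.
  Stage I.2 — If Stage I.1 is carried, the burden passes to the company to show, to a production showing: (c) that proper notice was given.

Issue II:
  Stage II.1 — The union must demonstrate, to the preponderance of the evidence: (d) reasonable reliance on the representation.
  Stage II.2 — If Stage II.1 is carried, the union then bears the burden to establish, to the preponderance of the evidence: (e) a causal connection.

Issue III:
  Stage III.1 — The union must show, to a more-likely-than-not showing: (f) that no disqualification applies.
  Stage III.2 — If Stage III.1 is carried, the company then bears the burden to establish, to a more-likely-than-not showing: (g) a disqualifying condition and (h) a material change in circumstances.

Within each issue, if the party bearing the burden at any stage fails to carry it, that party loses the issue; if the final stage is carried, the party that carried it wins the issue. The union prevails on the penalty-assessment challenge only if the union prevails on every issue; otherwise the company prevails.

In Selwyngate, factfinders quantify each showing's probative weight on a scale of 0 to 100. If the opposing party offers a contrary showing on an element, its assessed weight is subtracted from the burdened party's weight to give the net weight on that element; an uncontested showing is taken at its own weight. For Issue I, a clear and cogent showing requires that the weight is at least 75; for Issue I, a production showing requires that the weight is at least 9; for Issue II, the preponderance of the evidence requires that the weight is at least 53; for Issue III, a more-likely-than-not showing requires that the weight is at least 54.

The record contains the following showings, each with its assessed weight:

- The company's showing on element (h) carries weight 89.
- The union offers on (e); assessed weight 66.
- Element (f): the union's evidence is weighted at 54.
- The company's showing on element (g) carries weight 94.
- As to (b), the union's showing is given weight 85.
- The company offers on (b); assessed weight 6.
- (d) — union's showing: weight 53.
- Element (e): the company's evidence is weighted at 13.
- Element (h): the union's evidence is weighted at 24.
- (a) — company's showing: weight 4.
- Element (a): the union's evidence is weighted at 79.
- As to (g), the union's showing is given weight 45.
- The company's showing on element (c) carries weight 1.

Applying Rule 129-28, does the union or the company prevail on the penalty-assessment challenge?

— Issue I —
Stage I.1 (union, a clear and cogent showing, weight is at least 75): (a) net 79−4=75 ≥ 75 — meets; (b) net 85−6=79 ≥ 75 — meets.
  All elements met. The burden passes to the company.
Stage I.2 (company, a production showing, weight is at least 9): (c) 1 < 9 — fails.
  Stage I.2 not carried; the company fails its burden.
The analysis ends at Stage I.2; the union prevails on this issue.
— Issue II —
At Stage II.1 the union must meet the preponderance of the evidence (weight is at least 53): on (d) the weight is 53, which does reach 53, so (d) meets the standard.
  Stage II.1 is satisfied; the union continues to bear the burden.
At Stage II.2 the union must meet the preponderance of the evidence (weight is at least 53): on (e) the weight is 66 less the opposing 13 gives net 53, ≥ 53, so (e) meets the standard.
  Stage II.2 carried; the final stage is satisfied.
With every stage satisfied, the union prevails on this issue.
— Issue III —
At Stage III.1 the union must meet a more-likely-than-not showing (weight is at least 54): on (f) the weight is 54, which does reach 54, so (f) meets the standard.
  All elements met. The burden passes to the company.
At Stage III.2 the company must meet a more-likely-than-not showing (weight is at least 54): on (g) the weight is 94 less the opposing 45 gives net 49, which does not reach 54, so (g) does not meet the standard; on (h) the weight is 89 less the opposing 24 gives net 65, ≥ 54, so (h) meets the standard.
  Not every element is met, so the company fails to carry Stage III.2.
The analysis ends at Stage III.2; the union prevails on this issue.
Per-issue: Issue I → union; Issue II → union; Issue III → union. The union must prevail on every issue; overall, the union prevails.

union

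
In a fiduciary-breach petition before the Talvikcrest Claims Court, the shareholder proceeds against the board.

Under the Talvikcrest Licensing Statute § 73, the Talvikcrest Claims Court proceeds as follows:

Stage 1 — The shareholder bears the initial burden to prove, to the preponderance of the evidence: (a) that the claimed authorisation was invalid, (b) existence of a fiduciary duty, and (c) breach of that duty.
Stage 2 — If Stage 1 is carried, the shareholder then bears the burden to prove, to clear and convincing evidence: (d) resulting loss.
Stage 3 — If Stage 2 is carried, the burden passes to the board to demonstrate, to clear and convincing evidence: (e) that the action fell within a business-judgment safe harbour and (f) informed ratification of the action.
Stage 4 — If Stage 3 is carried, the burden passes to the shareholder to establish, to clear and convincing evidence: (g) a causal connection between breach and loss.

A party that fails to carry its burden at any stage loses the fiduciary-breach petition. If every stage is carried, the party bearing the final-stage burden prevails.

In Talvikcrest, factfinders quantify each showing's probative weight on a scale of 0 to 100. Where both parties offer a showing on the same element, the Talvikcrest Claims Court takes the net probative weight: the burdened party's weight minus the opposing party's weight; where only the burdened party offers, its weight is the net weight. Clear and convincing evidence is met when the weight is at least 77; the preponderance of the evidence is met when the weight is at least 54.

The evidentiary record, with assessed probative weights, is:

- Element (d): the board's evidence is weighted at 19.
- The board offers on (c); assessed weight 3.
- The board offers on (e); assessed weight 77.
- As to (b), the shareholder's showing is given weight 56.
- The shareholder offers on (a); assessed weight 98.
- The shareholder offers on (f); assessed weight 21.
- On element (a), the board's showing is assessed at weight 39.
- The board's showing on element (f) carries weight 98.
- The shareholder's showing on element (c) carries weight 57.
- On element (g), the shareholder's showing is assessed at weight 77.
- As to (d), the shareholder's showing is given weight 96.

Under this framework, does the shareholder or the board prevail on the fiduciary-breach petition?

shareholder

Stage 1 (shareholder, the preponderance of the evidence, weight is at least 54): (a) net 98−39=59 ≥ 54 — meets; (b) 56 ≥ 54 — meets; (c) net 57−3=54 ≥ 54 — meets.
  Stage 1 carried; the burden remains with the shareholder.
Stage 2 (shareholder, clear and convincing evidence, weight is at least 77): (d) net 96−19=77 ≥ 77 — meets.
  All elements met. The burden passes to the board.
Stage 3 (board, clear and convincing evidence, weight is at least 77): (e) 77 ≥ 77 — meets; (f) net 98−21=77 ≥ 77 — meets.
  The board carries Stage 3; the shareholder now bears the burden.
Stage 4 (shareholder, clear and convincing evidence, weight is at least 77): (g) 77 ≥ 77 — meets.
  The shareholder carries the last stage.
All stages carried — the shareholder prevails.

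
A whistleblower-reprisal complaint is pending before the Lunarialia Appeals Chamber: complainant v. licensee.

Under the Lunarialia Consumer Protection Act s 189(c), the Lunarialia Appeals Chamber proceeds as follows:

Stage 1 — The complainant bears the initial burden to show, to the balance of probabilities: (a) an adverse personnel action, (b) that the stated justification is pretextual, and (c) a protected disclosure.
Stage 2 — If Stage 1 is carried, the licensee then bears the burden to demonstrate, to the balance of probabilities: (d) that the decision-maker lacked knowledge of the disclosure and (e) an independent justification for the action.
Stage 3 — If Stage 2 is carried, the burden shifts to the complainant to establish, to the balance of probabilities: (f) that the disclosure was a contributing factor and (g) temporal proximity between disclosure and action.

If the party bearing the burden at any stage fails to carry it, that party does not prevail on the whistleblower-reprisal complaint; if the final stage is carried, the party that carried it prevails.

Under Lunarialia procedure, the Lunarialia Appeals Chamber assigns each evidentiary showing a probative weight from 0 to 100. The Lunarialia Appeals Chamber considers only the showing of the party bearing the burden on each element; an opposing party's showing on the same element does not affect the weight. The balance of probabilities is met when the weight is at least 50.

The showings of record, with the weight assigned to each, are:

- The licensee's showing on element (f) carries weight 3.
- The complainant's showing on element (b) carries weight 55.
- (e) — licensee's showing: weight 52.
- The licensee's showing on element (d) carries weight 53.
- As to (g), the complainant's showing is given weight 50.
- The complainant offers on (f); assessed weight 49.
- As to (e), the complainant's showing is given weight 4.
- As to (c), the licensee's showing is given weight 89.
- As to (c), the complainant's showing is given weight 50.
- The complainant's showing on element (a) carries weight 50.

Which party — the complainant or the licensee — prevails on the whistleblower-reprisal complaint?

licensee

Stage 1 (complainant, the balance of probabilities, weight is at least 50): (a) 50 ≥ 50 — meets; (b) 55 ≥ 50 — meets; (c) 50 (licensee's 89 disregarded) ≥ 50 — meets.
  Stage 1 is satisfied; the onus moves to the licensee.
Stage 2 (licensee, the balance of probabilities, weight is at least 50): (d) 53 ≥ 50 — meets; (e) 52 (complainant's 4 disregarded) ≥ 50 — meets.
  All elements met. The burden passes to the complainant.
Stage 3 (complainant, the balance of probabilities, weight is at least 50): (f) 49 (licensee's 3 disregarded) < 50 — fails; (g) 50 ≥ 50 — meets.
  Stage 3 not carried; the complainant fails its burden.
The licensee prevails.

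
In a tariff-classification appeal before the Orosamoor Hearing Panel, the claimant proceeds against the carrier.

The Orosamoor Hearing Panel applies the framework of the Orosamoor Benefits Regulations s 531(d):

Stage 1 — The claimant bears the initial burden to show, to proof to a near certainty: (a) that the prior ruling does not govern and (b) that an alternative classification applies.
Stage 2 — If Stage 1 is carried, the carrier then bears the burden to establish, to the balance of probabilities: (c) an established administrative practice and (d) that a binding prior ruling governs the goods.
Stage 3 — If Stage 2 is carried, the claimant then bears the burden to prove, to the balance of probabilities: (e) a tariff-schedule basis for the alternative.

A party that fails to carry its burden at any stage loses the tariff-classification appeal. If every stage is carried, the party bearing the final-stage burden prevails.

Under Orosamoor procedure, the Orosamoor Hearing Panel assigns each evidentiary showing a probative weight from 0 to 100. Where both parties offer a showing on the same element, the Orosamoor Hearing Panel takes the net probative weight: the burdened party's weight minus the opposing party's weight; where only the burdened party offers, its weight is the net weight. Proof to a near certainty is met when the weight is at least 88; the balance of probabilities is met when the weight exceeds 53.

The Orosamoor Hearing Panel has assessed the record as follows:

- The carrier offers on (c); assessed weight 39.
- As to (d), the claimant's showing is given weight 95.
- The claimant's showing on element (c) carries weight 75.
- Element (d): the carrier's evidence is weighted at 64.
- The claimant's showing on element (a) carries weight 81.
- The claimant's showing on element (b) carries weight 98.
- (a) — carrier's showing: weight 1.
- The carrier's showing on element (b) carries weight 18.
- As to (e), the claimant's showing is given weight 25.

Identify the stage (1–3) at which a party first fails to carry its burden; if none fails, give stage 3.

stage 1

Stage 1 — burden on claimant; standard: proof to a near certainty (weight is at least 88).
    (a): 81 − 1 = 80 < 88 [not met]
    (b): 98 − 18 = 80 < 88 [not met]
  The claimant does not carry Stage 1.
So the carrier prevails.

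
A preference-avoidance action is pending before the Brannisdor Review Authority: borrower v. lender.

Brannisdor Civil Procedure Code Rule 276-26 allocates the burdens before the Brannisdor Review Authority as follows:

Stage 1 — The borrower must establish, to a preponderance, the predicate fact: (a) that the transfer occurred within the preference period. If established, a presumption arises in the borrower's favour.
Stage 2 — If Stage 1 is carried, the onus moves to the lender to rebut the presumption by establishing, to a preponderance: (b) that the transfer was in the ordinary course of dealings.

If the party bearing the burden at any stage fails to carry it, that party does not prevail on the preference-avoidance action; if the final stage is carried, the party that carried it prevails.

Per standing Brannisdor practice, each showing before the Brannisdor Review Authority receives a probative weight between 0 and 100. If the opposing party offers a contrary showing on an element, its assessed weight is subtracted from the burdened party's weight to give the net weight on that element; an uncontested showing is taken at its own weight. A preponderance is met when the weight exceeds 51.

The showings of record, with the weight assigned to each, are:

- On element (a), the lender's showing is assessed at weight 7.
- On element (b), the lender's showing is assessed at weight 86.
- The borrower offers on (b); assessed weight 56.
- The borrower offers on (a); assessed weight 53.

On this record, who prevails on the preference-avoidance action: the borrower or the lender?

lender

Stage 1 (borrower, a preponderance, weight exceeds 51): (a) net 53−7=46 ≤ 51 — fails.
  Stage 1 not carried; the borrower fails its burden.
So the lender prevails.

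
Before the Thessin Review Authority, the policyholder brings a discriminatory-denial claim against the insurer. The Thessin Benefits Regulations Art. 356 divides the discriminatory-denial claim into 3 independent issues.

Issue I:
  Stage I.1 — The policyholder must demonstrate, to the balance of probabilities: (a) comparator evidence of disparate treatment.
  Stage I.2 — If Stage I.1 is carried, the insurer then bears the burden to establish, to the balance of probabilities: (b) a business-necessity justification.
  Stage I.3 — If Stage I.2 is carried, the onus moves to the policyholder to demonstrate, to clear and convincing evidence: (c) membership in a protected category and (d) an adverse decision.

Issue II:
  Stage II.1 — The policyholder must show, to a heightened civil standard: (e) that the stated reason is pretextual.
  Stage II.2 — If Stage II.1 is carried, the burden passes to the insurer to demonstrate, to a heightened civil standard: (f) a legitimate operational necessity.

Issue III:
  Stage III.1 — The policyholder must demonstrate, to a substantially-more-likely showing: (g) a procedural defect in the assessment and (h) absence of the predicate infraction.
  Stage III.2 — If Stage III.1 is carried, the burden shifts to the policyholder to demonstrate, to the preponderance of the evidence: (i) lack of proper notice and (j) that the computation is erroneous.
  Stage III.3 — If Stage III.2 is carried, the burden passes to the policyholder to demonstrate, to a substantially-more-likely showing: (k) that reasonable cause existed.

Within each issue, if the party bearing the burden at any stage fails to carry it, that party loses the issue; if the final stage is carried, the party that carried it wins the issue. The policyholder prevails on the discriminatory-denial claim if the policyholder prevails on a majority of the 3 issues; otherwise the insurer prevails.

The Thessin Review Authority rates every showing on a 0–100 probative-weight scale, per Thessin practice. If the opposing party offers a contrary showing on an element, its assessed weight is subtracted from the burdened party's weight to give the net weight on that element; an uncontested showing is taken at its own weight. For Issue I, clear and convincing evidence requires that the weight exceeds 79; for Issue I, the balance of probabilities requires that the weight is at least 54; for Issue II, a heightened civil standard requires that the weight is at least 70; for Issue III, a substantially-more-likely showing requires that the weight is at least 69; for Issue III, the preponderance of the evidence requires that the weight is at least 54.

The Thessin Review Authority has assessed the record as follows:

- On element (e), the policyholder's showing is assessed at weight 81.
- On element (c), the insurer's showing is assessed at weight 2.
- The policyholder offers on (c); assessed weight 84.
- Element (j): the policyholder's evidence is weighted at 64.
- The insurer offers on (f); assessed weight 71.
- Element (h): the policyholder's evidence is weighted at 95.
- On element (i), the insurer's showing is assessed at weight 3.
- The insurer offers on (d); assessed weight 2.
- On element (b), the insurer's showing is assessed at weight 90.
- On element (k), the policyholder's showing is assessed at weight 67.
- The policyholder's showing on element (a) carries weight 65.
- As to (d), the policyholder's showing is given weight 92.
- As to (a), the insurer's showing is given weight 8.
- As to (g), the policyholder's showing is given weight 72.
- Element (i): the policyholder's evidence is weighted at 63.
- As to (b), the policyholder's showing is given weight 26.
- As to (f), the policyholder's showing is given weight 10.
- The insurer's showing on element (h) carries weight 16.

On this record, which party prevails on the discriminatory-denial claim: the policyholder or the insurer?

— Issue I —
At Stage I.1 the policyholder must meet the balance of probabilities (weight is at least 54): on (a) the weight is 65 less the opposing 8 gives net 57, which does reach 54, so (a) meets the standard.
  All elements met. The burden passes to the insurer.
At Stage I.2 the insurer must meet the balance of probabilities (weight is at least 54): on (b) the weight is 90 less the opposing 26 gives net 64, ≥ 54, so (b) meets the standard.
  All elements met. The burden passes to the policyholder.
At Stage I.3 the policyholder must meet clear and convincing evidence (weight exceeds 79): on (c) the weight is 84 less the opposing 2 gives net 82, > 79, so (c) meets the standard; on (d) the weight is 92 less the opposing 2 gives net 90, > 79, so (d) meets the standard.
  The policyholder carries the last stage.
All stages carried — the policyholder prevails on this issue.
— Issue II —
At Stage II.1 the policyholder must meet a heightened civil standard (weight is at least 70): on (e) the weight is 81, ≥ 70, so (e) meets the standard.
  Stage II.1 carried; the burden shifts to the insurer.
At Stage II.2 the insurer must meet a heightened civil standard (weight is at least 70): on (f) the weight is 71 less the opposing 10 gives net 61, < 70, so (f) does not meet the standard.
  Not every element is met, so the insurer fails to carry Stage II.2.
The analysis ends at Stage II.2; the policyholder prevails on this issue.
— Issue III —
Stage III.1 — burden on policyholder; standard: a substantially-more-likely showing (weight is at least 69).
    (g): 72 ≥ 69 [met]
    (h): 95 − 16 = 79 ≥ 69 [met]
  All elements met. The policyholder retains the burden for Stage III.2.
Stage III.2 — burden on policyholder; standard: the preponderance of the evidence (weight is at least 54).
    (i): 63 − 3 = 60 ≥ 54 [met]
    (j): 64 ≥ 54 [met]
  Stage III.2 is satisfied; the policyholder continues to bear the burden.
Stage III.3 — burden on policyholder; standard: a substantially-more-likely showing (weight is at least 69).
    (k): 67 < 69 [not met]
  The policyholder does not carry Stage III.3.
The analysis ends at Stage III.3; the insurer prevails on this issue.
Per-issue: Issue I → policyholder; Issue II → policyholder; Issue III → insurer. The policyholder must prevail on a majority of issues; overall, the policyholder prevails.

policyholder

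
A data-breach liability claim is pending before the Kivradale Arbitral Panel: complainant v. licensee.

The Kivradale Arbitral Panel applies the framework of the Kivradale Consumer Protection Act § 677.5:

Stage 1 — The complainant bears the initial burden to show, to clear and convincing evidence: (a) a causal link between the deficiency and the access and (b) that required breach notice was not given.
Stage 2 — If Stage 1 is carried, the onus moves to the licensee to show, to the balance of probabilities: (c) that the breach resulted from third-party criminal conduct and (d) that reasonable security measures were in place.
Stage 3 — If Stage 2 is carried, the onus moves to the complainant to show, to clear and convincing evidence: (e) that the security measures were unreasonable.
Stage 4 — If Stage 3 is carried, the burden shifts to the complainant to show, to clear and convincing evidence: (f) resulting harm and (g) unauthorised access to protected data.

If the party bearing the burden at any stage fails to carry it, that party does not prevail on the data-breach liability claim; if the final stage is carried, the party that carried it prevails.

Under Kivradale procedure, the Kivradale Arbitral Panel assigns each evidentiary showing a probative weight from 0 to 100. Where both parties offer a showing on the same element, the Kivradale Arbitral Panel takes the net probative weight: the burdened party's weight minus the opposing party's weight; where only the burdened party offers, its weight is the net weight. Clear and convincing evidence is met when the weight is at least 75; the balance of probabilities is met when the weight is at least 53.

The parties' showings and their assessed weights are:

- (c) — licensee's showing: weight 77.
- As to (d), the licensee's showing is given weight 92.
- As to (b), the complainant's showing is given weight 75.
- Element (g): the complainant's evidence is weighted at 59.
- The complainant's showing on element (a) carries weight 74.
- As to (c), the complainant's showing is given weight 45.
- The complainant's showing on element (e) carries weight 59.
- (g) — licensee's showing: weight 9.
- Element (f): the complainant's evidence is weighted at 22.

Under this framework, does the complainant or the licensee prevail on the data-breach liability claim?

licensee

Stage 1 — burden on complainant; standard: clear and convincing evidence (weight is at least 75).
    (a): 74 < 75 [not met]
    (b): 75 ≥ 75 [met]
  The complainant does not carry Stage 1.
The analysis ends at Stage 1; the licensee prevails.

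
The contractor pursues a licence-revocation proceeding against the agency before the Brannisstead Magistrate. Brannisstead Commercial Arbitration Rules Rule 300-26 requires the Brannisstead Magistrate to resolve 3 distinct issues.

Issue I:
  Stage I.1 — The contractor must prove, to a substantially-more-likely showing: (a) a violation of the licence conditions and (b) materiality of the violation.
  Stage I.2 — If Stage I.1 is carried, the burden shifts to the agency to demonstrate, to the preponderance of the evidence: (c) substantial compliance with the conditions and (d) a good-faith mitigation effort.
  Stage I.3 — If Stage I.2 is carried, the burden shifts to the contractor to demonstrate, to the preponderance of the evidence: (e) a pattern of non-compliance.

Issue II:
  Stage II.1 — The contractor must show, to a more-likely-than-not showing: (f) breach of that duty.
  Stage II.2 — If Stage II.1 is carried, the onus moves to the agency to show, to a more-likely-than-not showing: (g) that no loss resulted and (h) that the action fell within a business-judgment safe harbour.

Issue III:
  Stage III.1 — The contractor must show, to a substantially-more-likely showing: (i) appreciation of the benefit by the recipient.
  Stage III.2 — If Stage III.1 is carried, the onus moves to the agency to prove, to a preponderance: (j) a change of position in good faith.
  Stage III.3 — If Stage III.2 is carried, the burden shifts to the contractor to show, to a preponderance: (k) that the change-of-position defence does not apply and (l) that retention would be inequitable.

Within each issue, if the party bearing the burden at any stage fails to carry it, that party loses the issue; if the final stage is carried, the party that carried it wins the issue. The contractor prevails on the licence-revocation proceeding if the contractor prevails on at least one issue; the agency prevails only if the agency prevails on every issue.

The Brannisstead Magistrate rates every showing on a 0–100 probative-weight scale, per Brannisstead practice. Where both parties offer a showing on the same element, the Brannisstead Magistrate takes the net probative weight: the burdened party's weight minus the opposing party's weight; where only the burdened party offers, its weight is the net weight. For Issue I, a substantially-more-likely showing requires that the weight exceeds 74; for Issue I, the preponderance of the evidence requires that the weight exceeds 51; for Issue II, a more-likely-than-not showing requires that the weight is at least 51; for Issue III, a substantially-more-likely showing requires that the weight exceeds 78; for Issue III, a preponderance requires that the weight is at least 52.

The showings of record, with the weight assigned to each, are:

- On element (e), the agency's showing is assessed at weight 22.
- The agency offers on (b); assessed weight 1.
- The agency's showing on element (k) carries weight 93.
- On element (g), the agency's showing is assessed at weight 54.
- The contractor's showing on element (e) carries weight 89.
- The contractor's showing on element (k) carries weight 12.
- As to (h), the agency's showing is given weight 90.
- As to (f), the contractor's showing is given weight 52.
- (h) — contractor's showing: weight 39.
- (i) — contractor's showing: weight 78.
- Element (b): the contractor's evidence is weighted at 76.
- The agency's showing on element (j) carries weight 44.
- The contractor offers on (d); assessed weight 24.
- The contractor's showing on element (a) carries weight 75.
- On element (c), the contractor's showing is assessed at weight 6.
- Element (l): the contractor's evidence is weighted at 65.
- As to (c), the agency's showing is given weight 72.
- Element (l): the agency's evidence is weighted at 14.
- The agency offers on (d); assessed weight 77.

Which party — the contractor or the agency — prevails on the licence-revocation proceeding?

contractor

— Issue I —
At Stage I.1 the contractor must meet a substantially-more-likely showing (weight exceeds 74): on (a) the weight is 75, which does exceed 74, so (a) meets the standard; on (b) the weight is 76 less the opposing 1 gives net 75, which does exceed 74, so (b) meets the standard.
  Stage I.1 carried; the burden shifts to the agency.
At Stage I.2 the agency must meet the preponderance of the evidence (weight exceeds 51): on (c) the weight is 72 less the opposing 6 gives net 66, which does exceed 51, so (c) meets the standard; on (d) the weight is 77 less the opposing 24 gives net 53, which does exceed 51, so (d) meets the standard.
  Stage I.2 is satisfied; the onus moves to the contractor.
At Stage I.3 the contractor must meet the preponderance of the evidence (weight exceeds 51): on (e) the weight is 89 less the opposing 22 gives net 67, which does exceed 51, so (e) meets the standard.
  The contractor carries the last stage.
With every stage satisfied, the contractor prevails on this issue.
— Issue II —
Stage II.1 — burden on contractor; standard: a more-likely-than-not showing (weight is at least 51).
    (f): 52 ≥ 51 [met]
  Stage II.1 is satisfied; the onus moves to the agency.
Stage II.2 — burden on agency; standard: a more-likely-than-not showing (weight is at least 51).
    (g): 54 ≥ 51 [met]
    (h): 90 − 39 = 51 ≥ 51 [met]
  All elements met at the final stage.
All stages carried — the agency prevails on this issue.
— Issue III —
Stage III.1 (contractor, a substantially-more-likely showing, weight exceeds 78): (i) 78 ≤ 78 — fails.
  Not every element is met, so the contractor fails to carry Stage III.1.
The analysis ends at Stage III.1; the agency prevails on this issue.
Per-issue: Issue I → contractor; Issue II → agency; Issue III → agency. The contractor must prevail on at least one issue; overall, the contractor prevails.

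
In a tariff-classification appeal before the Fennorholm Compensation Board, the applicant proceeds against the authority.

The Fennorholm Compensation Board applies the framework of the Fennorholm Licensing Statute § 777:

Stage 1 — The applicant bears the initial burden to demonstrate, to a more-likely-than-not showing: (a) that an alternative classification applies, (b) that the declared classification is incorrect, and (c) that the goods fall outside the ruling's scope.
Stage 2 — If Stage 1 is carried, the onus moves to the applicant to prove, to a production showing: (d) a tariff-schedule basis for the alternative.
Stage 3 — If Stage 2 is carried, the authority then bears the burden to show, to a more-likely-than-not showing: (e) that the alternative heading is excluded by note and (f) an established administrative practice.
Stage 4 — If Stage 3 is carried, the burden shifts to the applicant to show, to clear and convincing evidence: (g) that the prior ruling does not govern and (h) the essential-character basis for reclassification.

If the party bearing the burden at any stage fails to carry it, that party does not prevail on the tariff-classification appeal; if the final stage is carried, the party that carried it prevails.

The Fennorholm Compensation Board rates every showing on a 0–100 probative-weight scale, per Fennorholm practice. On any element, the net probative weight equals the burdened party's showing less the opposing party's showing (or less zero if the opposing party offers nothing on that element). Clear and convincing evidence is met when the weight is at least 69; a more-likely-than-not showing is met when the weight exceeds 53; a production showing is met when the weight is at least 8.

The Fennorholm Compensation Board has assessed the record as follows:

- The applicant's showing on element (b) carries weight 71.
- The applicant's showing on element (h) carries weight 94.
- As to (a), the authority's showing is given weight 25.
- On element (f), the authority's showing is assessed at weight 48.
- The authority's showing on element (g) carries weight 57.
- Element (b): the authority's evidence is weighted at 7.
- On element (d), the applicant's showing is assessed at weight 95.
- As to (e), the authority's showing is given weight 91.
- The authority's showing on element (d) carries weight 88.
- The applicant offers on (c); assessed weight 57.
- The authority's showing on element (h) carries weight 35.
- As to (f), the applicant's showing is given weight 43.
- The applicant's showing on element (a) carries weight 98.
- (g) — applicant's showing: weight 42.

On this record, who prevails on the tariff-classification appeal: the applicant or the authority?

Stage 1 (applicant, a more-likely-than-not showing, weight exceeds 53): (a) net 98−25=73 > 53 — meets; (b) net 71−7=64 > 53 — meets; (c) 57 > 53 — meets.
  Stage 1 carried; the burden remains with the applicant.
Stage 2 (applicant, a production showing, weight is at least 8): (d) net 95−88=7 < 8 — fails.
  Stage 2 not carried; the applicant fails its burden.
The analysis ends at Stage 2; the authority prevails.

authority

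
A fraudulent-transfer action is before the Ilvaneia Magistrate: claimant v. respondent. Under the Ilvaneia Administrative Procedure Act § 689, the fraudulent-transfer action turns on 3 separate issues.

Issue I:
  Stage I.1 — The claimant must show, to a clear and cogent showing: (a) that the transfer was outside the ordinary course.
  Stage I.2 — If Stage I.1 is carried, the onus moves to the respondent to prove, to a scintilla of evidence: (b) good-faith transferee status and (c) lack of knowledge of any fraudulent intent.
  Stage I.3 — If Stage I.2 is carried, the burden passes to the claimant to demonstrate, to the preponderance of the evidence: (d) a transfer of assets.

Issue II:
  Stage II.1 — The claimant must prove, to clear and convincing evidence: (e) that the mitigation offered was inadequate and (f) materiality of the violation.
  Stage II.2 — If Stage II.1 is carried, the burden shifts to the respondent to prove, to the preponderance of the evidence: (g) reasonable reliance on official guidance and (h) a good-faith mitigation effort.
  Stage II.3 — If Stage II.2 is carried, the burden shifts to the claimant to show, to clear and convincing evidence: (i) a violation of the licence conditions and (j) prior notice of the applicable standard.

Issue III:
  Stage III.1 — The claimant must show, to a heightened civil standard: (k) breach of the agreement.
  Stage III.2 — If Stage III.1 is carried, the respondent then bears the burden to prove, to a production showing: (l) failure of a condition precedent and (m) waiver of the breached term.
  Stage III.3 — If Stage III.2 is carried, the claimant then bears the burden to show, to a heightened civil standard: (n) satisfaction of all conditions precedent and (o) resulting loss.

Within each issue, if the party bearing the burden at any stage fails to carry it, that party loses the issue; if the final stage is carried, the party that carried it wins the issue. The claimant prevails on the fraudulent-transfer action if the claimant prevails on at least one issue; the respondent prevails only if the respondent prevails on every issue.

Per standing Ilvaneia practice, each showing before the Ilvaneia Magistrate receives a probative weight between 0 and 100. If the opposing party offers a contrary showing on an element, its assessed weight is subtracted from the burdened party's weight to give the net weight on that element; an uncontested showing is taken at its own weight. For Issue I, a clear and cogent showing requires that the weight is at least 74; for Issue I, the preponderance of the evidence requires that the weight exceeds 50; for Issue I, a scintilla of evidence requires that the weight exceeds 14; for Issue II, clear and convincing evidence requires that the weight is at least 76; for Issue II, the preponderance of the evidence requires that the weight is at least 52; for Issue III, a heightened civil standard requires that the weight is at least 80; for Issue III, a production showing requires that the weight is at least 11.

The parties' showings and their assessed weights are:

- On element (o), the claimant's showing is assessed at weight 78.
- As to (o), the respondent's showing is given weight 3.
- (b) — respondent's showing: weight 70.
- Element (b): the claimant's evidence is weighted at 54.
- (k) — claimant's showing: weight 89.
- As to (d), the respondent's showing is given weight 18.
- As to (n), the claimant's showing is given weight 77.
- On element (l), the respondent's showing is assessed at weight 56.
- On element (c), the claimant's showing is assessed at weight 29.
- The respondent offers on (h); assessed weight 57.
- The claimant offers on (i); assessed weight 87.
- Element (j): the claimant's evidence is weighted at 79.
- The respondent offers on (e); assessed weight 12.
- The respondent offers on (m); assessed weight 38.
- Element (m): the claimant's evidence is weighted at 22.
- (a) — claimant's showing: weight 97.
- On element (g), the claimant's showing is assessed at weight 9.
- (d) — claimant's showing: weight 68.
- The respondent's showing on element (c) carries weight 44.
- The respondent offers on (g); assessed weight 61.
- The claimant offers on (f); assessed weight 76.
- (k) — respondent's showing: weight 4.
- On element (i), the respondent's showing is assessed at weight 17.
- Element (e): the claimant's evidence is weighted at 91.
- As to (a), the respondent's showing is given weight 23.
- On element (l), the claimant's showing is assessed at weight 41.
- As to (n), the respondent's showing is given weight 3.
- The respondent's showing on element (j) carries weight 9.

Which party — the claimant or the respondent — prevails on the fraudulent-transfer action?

— Issue I —
At Stage I.1 the claimant must meet a clear and cogent showing (weight is at least 74): on (a) the weight is 97 less the opposing 23 gives net 74, which does reach 74, so (a) meets the standard.
  The claimant carries Stage I.1; the respondent now bears the burden.
At Stage I.2 the respondent must meet a scintilla of evidence (weight exceeds 14): on (b) the weight is 70 less the opposing 54 gives net 16, > 14, so (b) meets the standard; on (c) the weight is 44 less the opposing 29 gives net 15, > 14, so (c) meets the standard.
  Stage I.2 is satisfied; the onus moves to the claimant.
At Stage I.3 the claimant must meet the preponderance of the evidence (weight exceeds 50): on (d) the weight is 68 less the opposing 18 gives net 50, which does not exceed 50, so (d) does not meet the standard.
  Not every element is met, so the claimant fails to carry Stage I.3.
The analysis ends at Stage I.3; the respondent prevails on this issue.
— Issue II —
Stage II.1 — burden on claimant; standard: clear and convincing evidence (weight is at least 76).
    (e): 91 − 12 = 79 ≥ 76 [met]
    (f): 76 ≥ 76 [met]
  All elements met. The burden passes to the respondent.
Stage II.2 — burden on respondent; standard: the preponderance of the evidence (weight is at least 52).
    (g): 61 − 9 = 52 ≥ 52 [met]
    (h): 57 ≥ 52 [met]
  Stage II.2 is satisfied; the onus moves to the claimant.
Stage II.3 — burden on claimant; standard: clear and convincing evidence (weight is at least 76).
    (i): 87 − 17 = 70 < 76 [not met]
    (j): 79 − 9 = 70 < 76 [not met]
  Not every element is met, so the claimant fails to carry Stage II.3.
So the respondent prevails on this issue.
— Issue III —
Stage III.1 — burden on claimant; standard: a heightened civil standard (weight is at least 80).
    (k): 89 − 4 = 85 ≥ 80 [met]
  The claimant carries Stage III.1; the respondent now bears the burden.
Stage III.2 — burden on respondent; standard: a production showing (weight is at least 11).
    (l): 56 − 41 = 15 ≥ 11 [met]
    (m): 38 − 22 = 16 ≥ 11 [met]
  All elements met. The burden passes to the claimant.
Stage III.3 — burden on claimant; standard: a heightened civil standard (weight is at least 80).
    (n): 77 − 3 = 74 < 80 [not met]
    (o): 78 − 3 = 75 < 80 [not met]
  Not every element is met, so the claimant fails to carry Stage III.3.
The respondent prevails on this issue.
Per-issue: Issue I → respondent; Issue II → respondent; Issue III → respondent. The claimant must prevail on at least one issue; overall, the respondent prevails.

respondent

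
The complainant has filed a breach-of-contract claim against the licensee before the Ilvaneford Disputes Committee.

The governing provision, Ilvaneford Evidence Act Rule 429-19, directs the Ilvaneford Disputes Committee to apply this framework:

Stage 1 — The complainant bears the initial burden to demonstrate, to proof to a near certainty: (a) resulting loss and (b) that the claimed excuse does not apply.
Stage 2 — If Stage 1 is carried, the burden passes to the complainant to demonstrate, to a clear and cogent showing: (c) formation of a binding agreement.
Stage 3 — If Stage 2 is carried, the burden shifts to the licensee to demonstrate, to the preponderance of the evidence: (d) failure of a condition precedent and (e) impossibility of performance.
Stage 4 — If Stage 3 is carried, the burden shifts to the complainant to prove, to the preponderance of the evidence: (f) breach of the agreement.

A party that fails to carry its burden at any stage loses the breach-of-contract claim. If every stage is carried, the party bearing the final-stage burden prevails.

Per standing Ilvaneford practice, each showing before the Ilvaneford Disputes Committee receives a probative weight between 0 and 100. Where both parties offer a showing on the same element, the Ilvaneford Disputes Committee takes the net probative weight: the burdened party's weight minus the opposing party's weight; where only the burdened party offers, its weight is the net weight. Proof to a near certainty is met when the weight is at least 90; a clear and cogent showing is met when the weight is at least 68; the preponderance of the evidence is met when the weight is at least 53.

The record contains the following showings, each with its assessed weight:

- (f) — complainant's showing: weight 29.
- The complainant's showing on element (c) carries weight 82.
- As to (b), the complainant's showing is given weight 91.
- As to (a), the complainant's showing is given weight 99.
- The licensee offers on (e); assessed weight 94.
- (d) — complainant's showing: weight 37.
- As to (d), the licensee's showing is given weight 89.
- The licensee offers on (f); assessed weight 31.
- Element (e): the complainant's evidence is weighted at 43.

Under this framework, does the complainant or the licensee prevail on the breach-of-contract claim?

At Stage 1 the complainant must meet proof to a near certainty (weight is at least 90): on (a) the weight is 99, which does reach 90, so (a) meets the standard; on (b) the weight is 91, which does reach 90, so (b) meets the standard.
  Stage 1 carried; the burden remains with the complainant.
At Stage 2 the complainant must meet a clear and cogent showing (weight is at least 68): on (c) the weight is 82, which does reach 68, so (c) meets the standard.
  Stage 2 is satisfied; the onus moves to the licensee.
At Stage 3 the licensee must meet the preponderance of the evidence (weight is at least 53): on (d) the weight is 89 less the opposing 37 gives net 52, which does not reach 53, so (d) does not meet the standard; on (e) the weight is 94 less the opposing 43 gives net 51, which does not reach 53, so (e) does not meet the standard.
  The licensee does not carry Stage 3.
So the complainant prevails.

complainant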